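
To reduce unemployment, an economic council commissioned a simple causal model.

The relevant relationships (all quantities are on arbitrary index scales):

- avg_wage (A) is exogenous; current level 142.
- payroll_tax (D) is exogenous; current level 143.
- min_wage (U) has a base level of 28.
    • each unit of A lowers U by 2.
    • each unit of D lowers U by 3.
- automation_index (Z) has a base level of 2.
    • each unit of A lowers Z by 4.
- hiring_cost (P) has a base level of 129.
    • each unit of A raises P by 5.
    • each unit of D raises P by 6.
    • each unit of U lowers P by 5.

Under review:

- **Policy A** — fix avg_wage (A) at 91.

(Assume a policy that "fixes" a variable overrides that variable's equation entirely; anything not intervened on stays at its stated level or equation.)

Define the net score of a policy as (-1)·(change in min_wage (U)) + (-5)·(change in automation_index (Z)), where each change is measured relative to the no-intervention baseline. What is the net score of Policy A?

-1122

Baseline:
  A = 142
  D = 143
  U = 28 − 2·142 − 3·143 = -685
  Z = 2 − 4·142 = -566
Policy A (A := 91):
  A = 91
  D = 143
  U = 28 − 2·91 − 3·143 = -583
  Z = 2 − 4·91 = -362
ΔU = -583 − (-685) = 102; ΔZ = -362 − (-566) = 204
Score = (-1)·102 + (-5)·204 = -1122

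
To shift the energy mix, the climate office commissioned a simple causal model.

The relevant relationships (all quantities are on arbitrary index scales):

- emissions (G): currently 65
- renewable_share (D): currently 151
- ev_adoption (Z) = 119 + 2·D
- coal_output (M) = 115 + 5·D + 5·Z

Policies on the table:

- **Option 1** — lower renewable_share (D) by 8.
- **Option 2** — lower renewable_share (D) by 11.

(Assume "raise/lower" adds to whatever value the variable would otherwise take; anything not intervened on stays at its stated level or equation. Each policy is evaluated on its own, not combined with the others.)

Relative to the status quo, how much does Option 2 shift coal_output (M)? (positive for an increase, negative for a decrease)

-165

Baseline:
  D = 151
  Z = 119 + 2·151 = 421
  M = 115 + 5·151 + 5·421 = 2975
Option 2 (D − 11):
  D = 151 − 11 = 140
  Z = 119 + 2·140 = 399
  M = 115 + 5·140 + 5·399 = 2810
Change in M: 2810 − 2975 = -165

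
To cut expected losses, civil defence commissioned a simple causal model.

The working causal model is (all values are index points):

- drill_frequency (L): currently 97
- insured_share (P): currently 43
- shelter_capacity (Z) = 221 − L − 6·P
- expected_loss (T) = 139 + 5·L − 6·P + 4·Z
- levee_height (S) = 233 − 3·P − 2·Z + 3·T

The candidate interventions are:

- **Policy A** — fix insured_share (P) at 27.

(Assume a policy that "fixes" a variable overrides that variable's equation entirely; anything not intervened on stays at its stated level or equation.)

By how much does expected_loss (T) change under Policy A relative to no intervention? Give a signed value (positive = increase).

Baseline:
  L = 97
  P = 43
  Z = 221 − 97 − 6·43 = -134
  T = 139 + 5·97 − 6·43 + 4·(-134) = -170
Policy A (P := 27):
  L = 97
  P = 27
  Z = 221 − 97 − 6·27 = -38
  T = 139 + 5·97 − 6·27 + 4·(-38) = 310
Change in T: 310 − (-170) = 480

480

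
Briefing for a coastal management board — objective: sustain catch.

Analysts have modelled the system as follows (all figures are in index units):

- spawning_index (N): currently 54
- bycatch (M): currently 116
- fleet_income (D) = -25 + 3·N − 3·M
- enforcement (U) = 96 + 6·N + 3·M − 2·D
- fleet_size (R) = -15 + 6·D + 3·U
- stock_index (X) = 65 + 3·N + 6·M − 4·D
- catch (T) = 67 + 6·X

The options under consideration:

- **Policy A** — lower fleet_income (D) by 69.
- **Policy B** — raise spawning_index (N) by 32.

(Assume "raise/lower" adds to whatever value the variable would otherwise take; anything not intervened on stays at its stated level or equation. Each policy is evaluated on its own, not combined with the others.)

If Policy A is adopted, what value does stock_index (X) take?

Policy A (D − 69):
  N = 54
  M = 116
  D = -25 + 3·54 − 3·116 (−69 from intervention) = -280
  X = 65 + 3·54 + 6·116 − 4·(-280) = 2043

2043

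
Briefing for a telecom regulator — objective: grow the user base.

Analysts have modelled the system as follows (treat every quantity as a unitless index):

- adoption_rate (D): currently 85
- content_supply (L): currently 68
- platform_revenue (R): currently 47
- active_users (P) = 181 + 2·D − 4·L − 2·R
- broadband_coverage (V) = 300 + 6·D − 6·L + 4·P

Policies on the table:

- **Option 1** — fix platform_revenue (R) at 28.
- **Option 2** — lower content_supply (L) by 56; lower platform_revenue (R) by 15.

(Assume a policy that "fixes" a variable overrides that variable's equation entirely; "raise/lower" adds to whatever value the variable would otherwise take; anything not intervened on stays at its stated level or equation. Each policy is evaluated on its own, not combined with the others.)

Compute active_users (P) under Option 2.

Option 2 (L − 56, R − 15):
  D = 85
  L = 68 − 56 = 12
  R = 47 − 15 = 32
  P = 181 + 2·85 − 4·12 − 2·32 = 239

239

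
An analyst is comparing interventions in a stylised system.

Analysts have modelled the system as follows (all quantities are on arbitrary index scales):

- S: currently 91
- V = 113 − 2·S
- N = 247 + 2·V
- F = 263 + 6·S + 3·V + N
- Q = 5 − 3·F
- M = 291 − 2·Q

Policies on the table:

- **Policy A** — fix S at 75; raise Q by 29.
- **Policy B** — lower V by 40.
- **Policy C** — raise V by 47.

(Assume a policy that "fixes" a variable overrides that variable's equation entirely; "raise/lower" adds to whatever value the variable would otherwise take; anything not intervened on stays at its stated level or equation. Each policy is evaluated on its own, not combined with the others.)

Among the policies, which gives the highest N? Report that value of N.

203

Policy A (S := 75, Q + 29):
  S = 75
  V = 113 − 2·75 = -37
  N = 247 + 2·(-37) = 173
Policy B (V − 40):
  S = 91
  V = 113 − 2·91 (−40 from intervention) = -109
  N = 247 + 2·(-109) = 29
Policy C (V + 47):
  S = 91
  V = 113 − 2·91 (+47 from intervention) = -22
  N = 247 + 2·(-22) = 203
Comparing — Policy A: N=173, Policy B: N=29, Policy C: N=203. Highest is 203 (Policy C).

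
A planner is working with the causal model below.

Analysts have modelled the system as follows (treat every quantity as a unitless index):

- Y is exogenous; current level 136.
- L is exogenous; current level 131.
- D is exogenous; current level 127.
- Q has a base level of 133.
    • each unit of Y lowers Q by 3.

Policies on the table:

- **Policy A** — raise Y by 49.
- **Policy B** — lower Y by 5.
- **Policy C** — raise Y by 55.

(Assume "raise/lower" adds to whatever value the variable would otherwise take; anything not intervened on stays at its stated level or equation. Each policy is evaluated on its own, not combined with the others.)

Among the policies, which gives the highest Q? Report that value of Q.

Policy A (Y + 49):
  Y = 136 + 49 = 185
  Q = 133 − 3·185 = -422
Policy B (Y − 5):
  Y = 136 − 5 = 131
  Q = 133 − 3·131 = -260
Policy C (Y + 55):
  Y = 136 + 55 = 191
  Q = 133 − 3·191 = -440
Comparing — Policy A: Q=-422, Policy B: Q=-260, Policy C: Q=-440. Highest is -260 (Policy B).

-260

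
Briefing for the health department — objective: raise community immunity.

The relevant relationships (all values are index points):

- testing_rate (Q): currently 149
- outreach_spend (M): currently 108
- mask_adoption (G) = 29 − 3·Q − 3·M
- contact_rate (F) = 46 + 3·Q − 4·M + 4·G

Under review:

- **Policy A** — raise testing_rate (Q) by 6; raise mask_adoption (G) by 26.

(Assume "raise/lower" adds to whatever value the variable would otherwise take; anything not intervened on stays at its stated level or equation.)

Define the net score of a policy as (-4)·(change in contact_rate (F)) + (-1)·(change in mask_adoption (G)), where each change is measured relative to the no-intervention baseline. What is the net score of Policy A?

-208

Baseline:
  Q = 149
  M = 108
  G = 29 − 3·149 − 3·108 = -742
  F = 46 + 3·149 − 4·108 + 4·(-742) = -2907
Policy A (Q + 6, G + 26):
  Q = 149 + 6 = 155
  M = 108
  G = 29 − 3·155 − 3·108 (+26 from intervention) = -734
  F = 46 + 3·155 − 4·108 + 4·(-734) = -2857
ΔF = -2857 − (-2907) = 50; ΔG = -734 − (-742) = 8
Score = (-4)·50 + (-1)·8 = -208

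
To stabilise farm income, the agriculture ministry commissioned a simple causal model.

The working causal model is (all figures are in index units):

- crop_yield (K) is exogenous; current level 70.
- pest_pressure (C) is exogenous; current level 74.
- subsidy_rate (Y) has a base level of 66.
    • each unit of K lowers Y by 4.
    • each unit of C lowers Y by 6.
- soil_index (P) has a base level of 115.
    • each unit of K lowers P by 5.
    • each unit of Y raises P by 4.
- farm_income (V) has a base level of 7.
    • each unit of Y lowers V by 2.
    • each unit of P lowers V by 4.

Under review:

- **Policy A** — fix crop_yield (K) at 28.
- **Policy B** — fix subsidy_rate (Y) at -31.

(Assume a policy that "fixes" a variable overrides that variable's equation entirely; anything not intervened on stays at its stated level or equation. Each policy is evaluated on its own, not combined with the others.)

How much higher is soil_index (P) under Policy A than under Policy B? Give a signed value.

-1626

Policy A (K := 28):
  K = 28
  C = 74
  Y = 66 − 4·28 − 6·74 = -490
  P = 115 − 5·28 + 4·(-490) = -1985
Policy B (Y := -31):
  K = 70
  C = 74
  Y = -31
  P = 115 − 5·70 + 4·(-31) = -359
P: -1985 − (-359) = -1626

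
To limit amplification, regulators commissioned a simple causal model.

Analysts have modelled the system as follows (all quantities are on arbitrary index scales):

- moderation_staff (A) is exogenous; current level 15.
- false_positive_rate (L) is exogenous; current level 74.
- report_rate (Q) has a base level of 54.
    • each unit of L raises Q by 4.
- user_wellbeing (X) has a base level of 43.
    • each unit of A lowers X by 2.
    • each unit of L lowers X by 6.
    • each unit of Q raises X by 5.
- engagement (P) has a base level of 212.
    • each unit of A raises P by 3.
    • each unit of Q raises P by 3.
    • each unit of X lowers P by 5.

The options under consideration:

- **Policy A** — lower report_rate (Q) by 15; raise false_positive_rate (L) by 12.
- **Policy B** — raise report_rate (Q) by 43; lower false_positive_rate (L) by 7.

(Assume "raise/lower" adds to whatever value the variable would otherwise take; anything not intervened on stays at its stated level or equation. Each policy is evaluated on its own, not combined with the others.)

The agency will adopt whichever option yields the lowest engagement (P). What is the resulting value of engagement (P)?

-5828

Policy A (Q − 15, L + 12):
  A = 15
  L = 74 + 12 = 86
  Q = 54 + 4·86 (−15 from intervention) = 383
  X = 43 − 2·15 − 6·86 + 5·383 = 1412
  P = 212 + 3·15 + 3·383 − 5·1412 = -5654
Policy B (Q + 43, L − 7):
  A = 15
  L = 74 − 7 = 67
  Q = 54 + 4·67 (+43 from intervention) = 365
  X = 43 − 2·15 − 6·67 + 5·365 = 1436
  P = 212 + 3·15 + 3·365 − 5·1436 = -5828
Comparing — Policy A: P=-5654, Policy B: P=-5828. Lowest is -5828 (Policy B).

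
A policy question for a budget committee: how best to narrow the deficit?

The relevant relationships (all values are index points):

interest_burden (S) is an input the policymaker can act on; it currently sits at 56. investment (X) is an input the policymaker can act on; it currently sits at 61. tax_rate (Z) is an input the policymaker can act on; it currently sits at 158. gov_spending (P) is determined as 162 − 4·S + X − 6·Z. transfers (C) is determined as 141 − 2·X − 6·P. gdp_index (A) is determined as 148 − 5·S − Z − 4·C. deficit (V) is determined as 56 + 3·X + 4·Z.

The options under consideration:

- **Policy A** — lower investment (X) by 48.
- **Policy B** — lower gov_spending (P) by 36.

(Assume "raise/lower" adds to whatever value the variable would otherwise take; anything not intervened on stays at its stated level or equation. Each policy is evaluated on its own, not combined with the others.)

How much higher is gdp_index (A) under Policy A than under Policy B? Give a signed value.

Policy A (X − 48):
  S = 56
  X = 61 − 48 = 13
  Z = 158
  P = 162 − 4·56 + 13 − 6·158 = -997
  C = 141 − 2·13 − 6·(-997) = 6097
  A = 148 − 5·56 − 158 − 4·6097 = -24678
Policy B (P − 36):
  S = 56
  X = 61
  Z = 158
  P = 162 − 4·56 + 61 − 6·158 (−36 from intervention) = -985
  C = 141 − 2·61 − 6·(-985) = 5929
  A = 148 − 5·56 − 158 − 4·5929 = -24006
A: -24678 − (-24006) = -672

-672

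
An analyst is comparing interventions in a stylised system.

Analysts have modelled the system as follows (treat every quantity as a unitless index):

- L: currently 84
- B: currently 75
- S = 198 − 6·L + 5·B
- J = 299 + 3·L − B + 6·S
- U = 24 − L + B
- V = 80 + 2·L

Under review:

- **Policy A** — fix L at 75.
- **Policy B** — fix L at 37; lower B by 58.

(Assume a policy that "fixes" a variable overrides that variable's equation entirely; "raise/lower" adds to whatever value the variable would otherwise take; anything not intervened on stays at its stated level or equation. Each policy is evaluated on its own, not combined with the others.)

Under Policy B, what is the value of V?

154

Policy B (L := 37, B − 58):
  L = 37
  V = 80 + 2·37 = 154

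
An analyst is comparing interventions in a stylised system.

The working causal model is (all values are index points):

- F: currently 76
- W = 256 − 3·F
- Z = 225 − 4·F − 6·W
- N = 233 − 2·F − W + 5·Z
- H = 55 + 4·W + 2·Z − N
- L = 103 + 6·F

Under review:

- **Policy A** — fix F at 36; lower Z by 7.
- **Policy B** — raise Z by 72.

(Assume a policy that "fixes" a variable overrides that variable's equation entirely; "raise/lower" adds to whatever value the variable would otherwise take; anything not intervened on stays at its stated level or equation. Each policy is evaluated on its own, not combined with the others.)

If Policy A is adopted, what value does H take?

Policy A (F := 36, Z − 7):
  F = 36
  W = 256 − 3·36 = 148
  Z = 225 − 4·36 − 6·148 (−7 from intervention) = -814
  N = 233 − 2·36 − 148 + 5·(-814) = -4057
  H = 55 + 4·148 + 2·(-814) − (-4057) = 3076

3076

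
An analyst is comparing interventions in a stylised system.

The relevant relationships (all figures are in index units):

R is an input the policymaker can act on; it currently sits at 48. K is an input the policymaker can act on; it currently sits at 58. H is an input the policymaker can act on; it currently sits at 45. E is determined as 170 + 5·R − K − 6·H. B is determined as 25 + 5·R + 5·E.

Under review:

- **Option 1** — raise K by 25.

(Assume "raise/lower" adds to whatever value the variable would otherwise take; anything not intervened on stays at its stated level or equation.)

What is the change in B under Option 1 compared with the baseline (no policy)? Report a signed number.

-125

Baseline:
  R = 48
  K = 58
  H = 45
  E = 170 + 5·48 − 58 − 6·45 = 82
  B = 25 + 5·48 + 5·82 = 675
Option 1 (K + 25):
  R = 48
  K = 58 + 25 = 83
  H = 45
  E = 170 + 5·48 − 83 − 6·45 = 57
  B = 25 + 5·48 + 5·57 = 550
Change in B: 550 − 675 = -125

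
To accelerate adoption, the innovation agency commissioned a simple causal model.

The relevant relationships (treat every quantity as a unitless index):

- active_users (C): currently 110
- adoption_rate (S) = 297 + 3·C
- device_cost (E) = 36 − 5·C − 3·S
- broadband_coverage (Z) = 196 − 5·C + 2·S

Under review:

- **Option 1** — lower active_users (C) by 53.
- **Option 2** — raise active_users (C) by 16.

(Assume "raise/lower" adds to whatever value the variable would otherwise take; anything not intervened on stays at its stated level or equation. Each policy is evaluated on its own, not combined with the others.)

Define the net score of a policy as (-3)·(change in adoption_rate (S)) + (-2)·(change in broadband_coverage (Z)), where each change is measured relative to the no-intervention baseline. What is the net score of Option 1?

583

Baseline:
  C = 110
  S = 297 + 3·110 = 627
  Z = 196 − 5·110 + 2·627 = 900
Option 1 (C − 53):
  C = 110 − 53 = 57
  S = 297 + 3·57 = 468
  Z = 196 − 5·57 + 2·468 = 847
ΔS = 468 − 627 = -159; ΔZ = 847 − 900 = -53
Score = (-3)·(-159) + (-2)·(-53) = 583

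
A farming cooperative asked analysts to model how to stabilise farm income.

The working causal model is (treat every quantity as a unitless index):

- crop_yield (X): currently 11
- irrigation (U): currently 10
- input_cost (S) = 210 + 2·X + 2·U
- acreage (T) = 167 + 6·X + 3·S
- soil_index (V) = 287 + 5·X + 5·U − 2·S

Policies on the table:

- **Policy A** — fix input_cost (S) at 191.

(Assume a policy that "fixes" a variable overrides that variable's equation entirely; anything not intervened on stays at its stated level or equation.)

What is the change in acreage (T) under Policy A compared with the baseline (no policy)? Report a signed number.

-183

Baseline:
  X = 11
  U = 10
  S = 210 + 2·11 + 2·10 = 252
  T = 167 + 6·11 + 3·252 = 989
Policy A (S := 191):
  X = 11
  U = 10
  S = 191
  T = 167 + 6·11 + 3·191 = 806
Change in T: 806 − 989 = -183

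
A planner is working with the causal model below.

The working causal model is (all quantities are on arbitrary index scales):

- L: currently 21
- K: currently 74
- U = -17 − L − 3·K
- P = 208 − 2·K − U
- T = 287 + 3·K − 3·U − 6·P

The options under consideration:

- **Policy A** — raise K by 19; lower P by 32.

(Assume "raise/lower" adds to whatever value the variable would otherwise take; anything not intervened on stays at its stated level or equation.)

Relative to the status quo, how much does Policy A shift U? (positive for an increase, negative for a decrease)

Baseline:
  L = 21
  K = 74
  U = -17 − 21 − 3·74 = -260
Policy A (K + 19, P − 32):
  L = 21
  K = 74 + 19 = 93
  U = -17 − 21 − 3·93 = -317
Change in U: -317 − (-260) = -57

-57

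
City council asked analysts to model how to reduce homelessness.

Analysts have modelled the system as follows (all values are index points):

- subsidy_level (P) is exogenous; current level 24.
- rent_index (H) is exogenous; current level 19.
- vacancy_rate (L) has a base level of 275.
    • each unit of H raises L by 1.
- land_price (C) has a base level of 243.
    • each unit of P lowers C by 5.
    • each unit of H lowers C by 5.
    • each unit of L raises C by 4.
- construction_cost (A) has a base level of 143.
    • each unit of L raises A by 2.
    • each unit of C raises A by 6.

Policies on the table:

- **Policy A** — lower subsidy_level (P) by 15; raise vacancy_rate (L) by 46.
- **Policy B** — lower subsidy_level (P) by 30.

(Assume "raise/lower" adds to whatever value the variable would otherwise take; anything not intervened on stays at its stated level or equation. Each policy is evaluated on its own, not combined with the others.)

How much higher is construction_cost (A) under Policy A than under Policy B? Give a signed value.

Policy A (P − 15, L + 46):
  P = 24 − 15 = 9
  H = 19
  L = 275 + 19 (+46 from intervention) = 340
  C = 243 − 5·9 − 5·19 + 4·340 = 1463
  A = 143 + 2·340 + 6·1463 = 9601
Policy B (P − 30):
  P = 24 − 30 = -6
  H = 19
  L = 275 + 19 = 294
  C = 243 − 5·(-6) − 5·19 + 4·294 = 1354
  A = 143 + 2·294 + 6·1354 = 8855
A: 9601 − 8855 = 746

746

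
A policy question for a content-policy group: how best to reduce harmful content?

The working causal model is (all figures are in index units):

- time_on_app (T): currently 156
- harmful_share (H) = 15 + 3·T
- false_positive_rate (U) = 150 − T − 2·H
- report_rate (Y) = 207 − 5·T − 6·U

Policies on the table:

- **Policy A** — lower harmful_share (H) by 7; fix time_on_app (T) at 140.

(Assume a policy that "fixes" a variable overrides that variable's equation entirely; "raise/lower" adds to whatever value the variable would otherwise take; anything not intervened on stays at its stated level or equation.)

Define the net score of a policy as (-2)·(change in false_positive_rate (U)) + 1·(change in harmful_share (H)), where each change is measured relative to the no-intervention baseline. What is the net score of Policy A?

Baseline:
  T = 156
  H = 15 + 3·156 = 483
  U = 150 − 156 − 2·483 = -972
Policy A (H − 7, T := 140):
  T = 140
  H = 15 + 3·140 (−7 from intervention) = 428
  U = 150 − 140 − 2·428 = -846
ΔU = -846 − (-972) = 126; ΔH = 428 − 483 = -55
Score = (-2)·126 + 1·(-55) = -307

-307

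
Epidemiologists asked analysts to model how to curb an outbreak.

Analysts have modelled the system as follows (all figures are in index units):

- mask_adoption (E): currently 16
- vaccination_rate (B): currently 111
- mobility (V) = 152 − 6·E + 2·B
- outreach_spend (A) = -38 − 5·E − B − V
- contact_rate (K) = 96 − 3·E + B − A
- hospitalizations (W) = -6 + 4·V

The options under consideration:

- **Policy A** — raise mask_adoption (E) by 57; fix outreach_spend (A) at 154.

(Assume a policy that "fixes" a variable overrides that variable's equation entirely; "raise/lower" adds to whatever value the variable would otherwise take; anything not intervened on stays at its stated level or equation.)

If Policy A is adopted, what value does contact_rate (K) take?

-166

Policy A (E + 57, A := 154):
  E = 16 + 57 = 73
  B = 111
  V = 152 − 6·73 + 2·111 = -64
  A = 154
  K = 96 − 3·73 + 111 − 154 = -166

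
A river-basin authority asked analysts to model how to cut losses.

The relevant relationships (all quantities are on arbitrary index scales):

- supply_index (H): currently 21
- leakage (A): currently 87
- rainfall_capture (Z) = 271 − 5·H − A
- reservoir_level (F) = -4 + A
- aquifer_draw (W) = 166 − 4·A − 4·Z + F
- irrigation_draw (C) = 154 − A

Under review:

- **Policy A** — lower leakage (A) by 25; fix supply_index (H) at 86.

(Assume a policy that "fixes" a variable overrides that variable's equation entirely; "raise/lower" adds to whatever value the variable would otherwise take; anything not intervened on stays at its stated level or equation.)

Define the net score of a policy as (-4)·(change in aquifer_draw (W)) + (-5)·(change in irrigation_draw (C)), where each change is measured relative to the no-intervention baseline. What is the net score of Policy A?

-5225

Baseline:
  H = 21
  A = 87
  Z = 271 − 5·21 − 87 = 79
  F = -4 + 87 = 83
  W = 166 − 4·87 − 4·79 + 83 = -415
  C = 154 − 87 = 67
Policy A (A − 25, H := 86):
  H = 86
  A = 87 − 25 = 62
  Z = 271 − 5·86 − 62 = -221
  F = -4 + 62 = 58
  W = 166 − 4·62 − 4·(-221) + 58 = 860
  C = 154 − 62 = 92
ΔW = 860 − (-415) = 1275; ΔC = 92 − 67 = 25
Score = (-4)·1275 + (-5)·25 = -5225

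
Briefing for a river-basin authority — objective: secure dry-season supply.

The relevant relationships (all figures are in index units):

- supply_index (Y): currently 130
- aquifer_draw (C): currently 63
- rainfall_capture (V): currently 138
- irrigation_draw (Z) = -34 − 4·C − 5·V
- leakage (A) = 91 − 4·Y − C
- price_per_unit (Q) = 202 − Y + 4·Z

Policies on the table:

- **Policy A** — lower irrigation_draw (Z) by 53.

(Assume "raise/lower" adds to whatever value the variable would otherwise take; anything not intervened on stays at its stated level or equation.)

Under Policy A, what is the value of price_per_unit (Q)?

Policy A (Z − 53):
  Y = 130
  C = 63
  V = 138
  Z = -34 − 4·63 − 5·138 (−53 from intervention) = -1029
  Q = 202 − 130 + 4·(-1029) = -4044

-4044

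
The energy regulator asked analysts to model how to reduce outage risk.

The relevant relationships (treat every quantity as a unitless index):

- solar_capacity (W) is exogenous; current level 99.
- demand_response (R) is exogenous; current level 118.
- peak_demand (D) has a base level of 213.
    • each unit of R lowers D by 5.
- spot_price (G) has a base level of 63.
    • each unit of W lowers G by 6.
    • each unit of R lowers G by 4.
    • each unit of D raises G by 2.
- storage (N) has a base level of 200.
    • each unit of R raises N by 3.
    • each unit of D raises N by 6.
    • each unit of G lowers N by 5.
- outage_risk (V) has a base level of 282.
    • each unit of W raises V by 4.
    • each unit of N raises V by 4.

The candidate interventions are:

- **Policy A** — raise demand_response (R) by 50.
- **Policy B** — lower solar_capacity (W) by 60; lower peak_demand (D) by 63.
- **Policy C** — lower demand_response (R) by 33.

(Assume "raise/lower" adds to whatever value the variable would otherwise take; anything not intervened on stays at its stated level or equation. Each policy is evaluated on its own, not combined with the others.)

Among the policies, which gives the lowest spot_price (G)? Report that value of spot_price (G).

Policy A (R + 50):
  W = 99
  R = 118 + 50 = 168
  D = 213 − 5·168 = -627
  G = 63 − 6·99 − 4·168 + 2·(-627) = -2457
Policy B (W − 60, D − 63):
  W = 99 − 60 = 39
  R = 118
  D = 213 − 5·118 (−63 from intervention) = -440
  G = 63 − 6·39 − 4·118 + 2·(-440) = -1523
Policy C (R − 33):
  W = 99
  R = 118 − 33 = 85
  D = 213 − 5·85 = -212
  G = 63 − 6·99 − 4·85 + 2·(-212) = -1295
Comparing — Policy A: G=-2457, Policy B: G=-1523, Policy C: G=-1295. Lowest is -2457 (Policy A).

-2457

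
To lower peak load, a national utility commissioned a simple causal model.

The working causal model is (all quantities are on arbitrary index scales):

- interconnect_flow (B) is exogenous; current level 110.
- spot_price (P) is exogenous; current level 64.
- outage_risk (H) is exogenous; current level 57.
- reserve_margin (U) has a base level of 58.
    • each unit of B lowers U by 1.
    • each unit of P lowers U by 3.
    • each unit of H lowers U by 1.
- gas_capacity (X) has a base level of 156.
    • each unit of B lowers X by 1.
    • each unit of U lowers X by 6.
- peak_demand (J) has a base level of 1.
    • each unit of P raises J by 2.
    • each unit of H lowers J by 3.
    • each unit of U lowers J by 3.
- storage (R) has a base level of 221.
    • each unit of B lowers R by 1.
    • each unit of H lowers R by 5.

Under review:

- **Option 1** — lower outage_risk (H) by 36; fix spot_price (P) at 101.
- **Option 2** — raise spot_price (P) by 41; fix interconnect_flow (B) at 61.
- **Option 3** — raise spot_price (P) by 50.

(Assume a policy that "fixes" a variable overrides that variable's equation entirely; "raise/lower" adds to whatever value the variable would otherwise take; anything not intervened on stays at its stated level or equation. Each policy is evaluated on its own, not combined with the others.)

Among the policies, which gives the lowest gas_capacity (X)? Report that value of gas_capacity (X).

2302

Option 1 (H − 36, P := 101):
  B = 110
  P = 101
  H = 57 − 36 = 21
  U = 58 − 110 − 3·101 − 21 = -376
  X = 156 − 110 − 6·(-376) = 2302
Option 2 (P + 41, B := 61):
  B = 61
  P = 64 + 41 = 105
  H = 57
  U = 58 − 61 − 3·105 − 57 = -375
  X = 156 − 61 − 6·(-375) = 2345
Option 3 (P + 50):
  B = 110
  P = 64 + 50 = 114
  H = 57
  U = 58 − 110 − 3·114 − 57 = -451
  X = 156 − 110 − 6·(-451) = 2752
Comparing — Option 1: X=2302, Option 2: X=2345, Option 3: X=2752. Lowest is 2302 (Option 1).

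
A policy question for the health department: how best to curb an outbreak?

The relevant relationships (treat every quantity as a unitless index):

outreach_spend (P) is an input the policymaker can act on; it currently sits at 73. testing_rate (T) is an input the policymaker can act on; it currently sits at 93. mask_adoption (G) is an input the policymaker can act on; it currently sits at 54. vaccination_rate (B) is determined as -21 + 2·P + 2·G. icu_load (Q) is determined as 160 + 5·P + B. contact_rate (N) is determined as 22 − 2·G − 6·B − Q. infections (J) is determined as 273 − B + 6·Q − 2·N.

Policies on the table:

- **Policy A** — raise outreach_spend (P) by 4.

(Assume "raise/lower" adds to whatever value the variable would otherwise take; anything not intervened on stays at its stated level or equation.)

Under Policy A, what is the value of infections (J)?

9384

Policy A (P + 4):
  P = 73 + 4 = 77
  G = 54
  B = -21 + 2·77 + 2·54 = 241
  Q = 160 + 5·77 + 241 = 786
  N = 22 − 2·54 − 6·241 − 786 = -2318
  J = 273 − 241 + 6·786 − 2·(-2318) = 9384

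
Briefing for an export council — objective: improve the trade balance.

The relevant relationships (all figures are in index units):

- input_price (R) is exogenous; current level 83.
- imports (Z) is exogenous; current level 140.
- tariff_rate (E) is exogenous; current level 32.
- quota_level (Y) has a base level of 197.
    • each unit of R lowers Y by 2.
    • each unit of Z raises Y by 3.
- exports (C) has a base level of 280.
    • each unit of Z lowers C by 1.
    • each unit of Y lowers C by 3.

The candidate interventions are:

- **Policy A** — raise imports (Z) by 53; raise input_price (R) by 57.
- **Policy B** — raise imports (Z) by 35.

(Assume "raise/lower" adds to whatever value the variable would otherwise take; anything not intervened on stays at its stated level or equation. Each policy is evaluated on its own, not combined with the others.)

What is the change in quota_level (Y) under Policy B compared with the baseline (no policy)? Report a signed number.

105

Baseline:
  R = 83
  Z = 140
  Y = 197 − 2·83 + 3·140 = 451
Policy B (Z + 35):
  R = 83
  Z = 140 + 35 = 175
  Y = 197 − 2·83 + 3·175 = 556
Change in Y: 556 − 451 = 105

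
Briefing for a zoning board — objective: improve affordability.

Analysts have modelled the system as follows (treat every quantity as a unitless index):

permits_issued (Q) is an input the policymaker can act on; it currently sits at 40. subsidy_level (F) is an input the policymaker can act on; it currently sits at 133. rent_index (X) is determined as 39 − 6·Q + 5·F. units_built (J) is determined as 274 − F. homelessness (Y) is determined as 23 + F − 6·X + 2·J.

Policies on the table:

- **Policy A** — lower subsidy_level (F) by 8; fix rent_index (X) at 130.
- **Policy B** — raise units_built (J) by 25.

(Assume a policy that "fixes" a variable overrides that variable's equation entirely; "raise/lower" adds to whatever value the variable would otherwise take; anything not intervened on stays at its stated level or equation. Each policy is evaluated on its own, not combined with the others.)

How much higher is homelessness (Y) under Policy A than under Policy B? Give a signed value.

Policy A (F − 8, X := 130):
  Q = 40
  F = 133 − 8 = 125
  X = 130
  J = 274 − 125 = 149
  Y = 23 + 125 − 6·130 + 2·149 = -334
Policy B (J + 25):
  Q = 40
  F = 133
  X = 39 − 6·40 + 5·133 = 464
  J = 274 − 133 (+25 from intervention) = 166
  Y = 23 + 133 − 6·464 + 2·166 = -2296
Y: -334 − (-2296) = 1962

1962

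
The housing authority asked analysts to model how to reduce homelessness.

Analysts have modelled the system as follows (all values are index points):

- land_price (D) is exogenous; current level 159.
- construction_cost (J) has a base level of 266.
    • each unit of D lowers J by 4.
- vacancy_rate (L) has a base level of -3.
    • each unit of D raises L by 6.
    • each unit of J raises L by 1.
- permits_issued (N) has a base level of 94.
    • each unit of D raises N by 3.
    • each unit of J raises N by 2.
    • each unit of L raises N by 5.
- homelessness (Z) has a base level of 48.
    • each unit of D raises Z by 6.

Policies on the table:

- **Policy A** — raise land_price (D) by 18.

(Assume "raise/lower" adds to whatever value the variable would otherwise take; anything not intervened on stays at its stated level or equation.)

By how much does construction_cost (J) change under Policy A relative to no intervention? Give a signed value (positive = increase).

Baseline:
  D = 159
  J = 266 − 4·159 = -370
Policy A (D + 18):
  D = 159 + 18 = 177
  J = 266 − 4·177 = -442
Change in J: -442 − (-370) = -72

-72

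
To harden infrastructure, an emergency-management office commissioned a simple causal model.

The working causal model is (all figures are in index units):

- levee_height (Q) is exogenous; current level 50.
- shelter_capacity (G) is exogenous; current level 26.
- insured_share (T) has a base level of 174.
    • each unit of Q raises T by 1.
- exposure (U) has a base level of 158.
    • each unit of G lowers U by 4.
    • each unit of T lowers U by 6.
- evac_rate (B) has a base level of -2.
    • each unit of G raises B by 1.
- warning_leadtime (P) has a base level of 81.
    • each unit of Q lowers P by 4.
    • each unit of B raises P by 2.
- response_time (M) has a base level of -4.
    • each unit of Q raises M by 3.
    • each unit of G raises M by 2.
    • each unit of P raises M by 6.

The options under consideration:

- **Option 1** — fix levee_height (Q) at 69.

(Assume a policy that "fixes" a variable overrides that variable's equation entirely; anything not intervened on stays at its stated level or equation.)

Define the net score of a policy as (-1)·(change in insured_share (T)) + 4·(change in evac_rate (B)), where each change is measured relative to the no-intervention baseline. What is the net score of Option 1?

Baseline:
  Q = 50
  G = 26
  T = 174 + 50 = 224
  B = -2 + 26 = 24
Option 1 (Q := 69):
  Q = 69
  G = 26
  T = 174 + 69 = 243
  B = -2 + 26 = 24
ΔT = 243 − 224 = 19; ΔB = 24 − 24 = 0
Score = (-1)·19 + 4·0 = -19

-19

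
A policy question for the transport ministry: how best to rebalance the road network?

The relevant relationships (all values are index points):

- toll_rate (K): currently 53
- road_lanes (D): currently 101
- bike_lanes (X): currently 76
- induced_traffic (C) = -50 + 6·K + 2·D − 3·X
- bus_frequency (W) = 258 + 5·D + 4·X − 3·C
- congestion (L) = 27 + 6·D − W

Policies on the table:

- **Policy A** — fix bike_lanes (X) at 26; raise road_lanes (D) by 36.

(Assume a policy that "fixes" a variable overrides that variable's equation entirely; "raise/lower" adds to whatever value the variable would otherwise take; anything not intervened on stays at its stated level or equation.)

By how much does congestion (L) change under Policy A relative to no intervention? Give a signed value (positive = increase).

Baseline:
  K = 53
  D = 101
  X = 76
  C = -50 + 6·53 + 2·101 − 3·76 = 242
  W = 258 + 5·101 + 4·76 − 3·242 = 341
  L = 27 + 6·101 − 341 = 292
Policy A (X := 26, D + 36):
  K = 53
  D = 101 + 36 = 137
  X = 26
  C = -50 + 6·53 + 2·137 − 3·26 = 464
  W = 258 + 5·137 + 4·26 − 3·464 = -345
  L = 27 + 6·137 − (-345) = 1194
Change in L: 1194 − 292 = 902

902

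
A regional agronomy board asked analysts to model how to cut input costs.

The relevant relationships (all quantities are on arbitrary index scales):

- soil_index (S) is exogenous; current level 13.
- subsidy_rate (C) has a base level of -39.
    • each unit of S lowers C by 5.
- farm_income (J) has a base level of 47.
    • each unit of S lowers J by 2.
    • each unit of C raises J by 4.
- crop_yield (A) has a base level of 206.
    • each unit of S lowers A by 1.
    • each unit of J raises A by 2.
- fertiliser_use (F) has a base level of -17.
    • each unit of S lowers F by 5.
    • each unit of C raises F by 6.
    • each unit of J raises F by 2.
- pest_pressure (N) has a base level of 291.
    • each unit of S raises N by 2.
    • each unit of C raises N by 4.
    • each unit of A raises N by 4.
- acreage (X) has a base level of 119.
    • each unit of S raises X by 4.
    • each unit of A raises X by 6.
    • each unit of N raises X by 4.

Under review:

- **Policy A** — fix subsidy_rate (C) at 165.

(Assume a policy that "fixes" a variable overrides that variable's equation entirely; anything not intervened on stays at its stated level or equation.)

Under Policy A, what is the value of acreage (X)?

Policy A (C := 165):
  S = 13
  C = 165
  J = 47 − 2·13 + 4·165 = 681
  A = 206 − 13 + 2·681 = 1555
  N = 291 + 2·13 + 4·165 + 4·1555 = 7197
  X = 119 + 4·13 + 6·1555 + 4·7197 = 38289

38289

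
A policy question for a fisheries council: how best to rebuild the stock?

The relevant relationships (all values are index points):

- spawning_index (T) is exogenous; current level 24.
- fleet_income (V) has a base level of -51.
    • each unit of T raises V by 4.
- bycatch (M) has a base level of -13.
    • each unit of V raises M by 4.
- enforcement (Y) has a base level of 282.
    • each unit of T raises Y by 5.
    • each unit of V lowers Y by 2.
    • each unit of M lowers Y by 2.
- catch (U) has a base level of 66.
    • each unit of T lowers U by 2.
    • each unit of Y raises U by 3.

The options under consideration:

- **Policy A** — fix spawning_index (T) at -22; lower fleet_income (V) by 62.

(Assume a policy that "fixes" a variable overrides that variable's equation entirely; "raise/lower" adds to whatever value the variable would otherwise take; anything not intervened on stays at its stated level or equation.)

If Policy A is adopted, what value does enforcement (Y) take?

2208

Policy A (T := -22, V − 62):
  T = -22
  V = -51 + 4·(-22) (−62 from intervention) = -201
  M = -13 + 4·(-201) = -817
  Y = 282 + 5·(-22) − 2·(-201) − 2·(-817) = 2208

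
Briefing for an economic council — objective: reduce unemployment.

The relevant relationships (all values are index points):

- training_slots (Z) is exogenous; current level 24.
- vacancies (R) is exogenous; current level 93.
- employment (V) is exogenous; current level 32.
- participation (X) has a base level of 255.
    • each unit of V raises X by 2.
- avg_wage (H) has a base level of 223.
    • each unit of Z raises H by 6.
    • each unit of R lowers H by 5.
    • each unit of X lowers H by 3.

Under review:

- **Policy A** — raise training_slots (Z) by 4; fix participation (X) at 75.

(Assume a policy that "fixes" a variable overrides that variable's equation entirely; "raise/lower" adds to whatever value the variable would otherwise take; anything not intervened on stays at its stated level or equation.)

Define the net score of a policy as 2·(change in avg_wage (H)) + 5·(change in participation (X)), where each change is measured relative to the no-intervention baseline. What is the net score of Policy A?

292

Baseline:
  Z = 24
  R = 93
  V = 32
  X = 255 + 2·32 = 319
  H = 223 + 6·24 − 5·93 − 3·319 = -1055
Policy A (Z + 4, X := 75):
  Z = 24 + 4 = 28
  R = 93
  V = 32
  X = 75
  H = 223 + 6·28 − 5·93 − 3·75 = -299
ΔH = -299 − (-1055) = 756; ΔX = 75 − 319 = -244
Score = 2·756 + 5·(-244) = 292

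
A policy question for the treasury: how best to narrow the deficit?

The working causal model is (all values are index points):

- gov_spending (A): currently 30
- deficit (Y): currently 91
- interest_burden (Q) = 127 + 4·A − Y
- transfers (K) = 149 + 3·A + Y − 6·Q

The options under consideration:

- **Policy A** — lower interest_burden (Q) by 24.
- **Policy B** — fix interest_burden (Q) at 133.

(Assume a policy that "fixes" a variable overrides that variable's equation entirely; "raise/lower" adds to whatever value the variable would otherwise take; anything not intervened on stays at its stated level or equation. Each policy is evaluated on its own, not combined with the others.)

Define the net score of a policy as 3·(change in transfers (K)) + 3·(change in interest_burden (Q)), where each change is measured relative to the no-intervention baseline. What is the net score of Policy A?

360

Baseline:
  A = 30
  Y = 91
  Q = 127 + 4·30 − 91 = 156
  K = 149 + 3·30 + 91 − 6·156 = -606
Policy A (Q − 24):
  A = 30
  Y = 91
  Q = 127 + 4·30 − 91 (−24 from intervention) = 132
  K = 149 + 3·30 + 91 − 6·132 = -462
ΔK = -462 − (-606) = 144; ΔQ = 132 − 156 = -24
Score = 3·144 + 3·(-24) = 360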